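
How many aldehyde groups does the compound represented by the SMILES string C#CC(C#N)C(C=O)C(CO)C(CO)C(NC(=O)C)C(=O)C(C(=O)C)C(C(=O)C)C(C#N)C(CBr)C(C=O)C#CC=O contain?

C≡C triple bond → alkyne.
pendant –C≡N: nitrile.
pendant –CHO: carbonyl C bonded to C and H → aldehyde.
pendant –CH2OH on an sp³ backbone C → alcohol.
pendant –CH2OH on an sp³ backbone C → alcohol.
pendant –NHC(=O)CH3: N bonded to a carbonyl → amide (not amine).
–C(=O)– with carbon on both sides → ketone.
pendant –COCH3: carbonyl C bonded to two carbons → ketone.
pendant –COCH3: carbonyl C bonded to two carbons → ketone.
pendant –C≡N: nitrile.
pendant –CH2X: halogen on sp³ carbon → alkyl halide.
pendant –CHO: carbonyl C bonded to C and H → aldehyde.
C≡C triple bond → alkyne.
terminal –CHO: carbonyl C bonded to H and C → aldehyde.
Aldehyde appears at: CH(CHO), CH(CHO), CHO → 3.

3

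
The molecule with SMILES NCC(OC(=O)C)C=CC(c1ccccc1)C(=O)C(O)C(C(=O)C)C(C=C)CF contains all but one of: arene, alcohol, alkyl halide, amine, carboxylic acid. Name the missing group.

amine: present (H2NCH2 — –NH2 on an sp³ carbon with no adjacent C=O → amine).
alcohol: present (CH(OH) — –OH on an sp³ carbon → alcohol (secondary)).
alkyl halide: present (CH2F — halogen on an sp³ carbon → alkyl halide).
arene: present (CH(C6H5) — pendant –C6H5: benzene ring → arene).
carboxylic acid: absent. In CH(OCOCH3), the acyl oxygen is bonded to carbon (–O–C), not to H, so this is an ester.

carboxylic acid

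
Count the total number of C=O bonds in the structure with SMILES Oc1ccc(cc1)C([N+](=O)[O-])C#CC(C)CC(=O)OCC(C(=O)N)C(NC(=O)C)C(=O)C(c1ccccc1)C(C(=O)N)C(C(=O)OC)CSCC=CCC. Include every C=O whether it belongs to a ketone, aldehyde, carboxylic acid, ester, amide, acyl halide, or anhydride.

CH2COOCH2: ester, 1 C=O (running total 1).
CH(CONH2): amide, 1 C=O (running total 2).
CH(NHCOCH3): amide, 1 C=O (running total 3).
CO: ketone, 1 C=O (running total 4).
CH(CONH2): amide, 1 C=O (running total 5).
CH(COOCH3): ester, 1 C=O (running total 6).

6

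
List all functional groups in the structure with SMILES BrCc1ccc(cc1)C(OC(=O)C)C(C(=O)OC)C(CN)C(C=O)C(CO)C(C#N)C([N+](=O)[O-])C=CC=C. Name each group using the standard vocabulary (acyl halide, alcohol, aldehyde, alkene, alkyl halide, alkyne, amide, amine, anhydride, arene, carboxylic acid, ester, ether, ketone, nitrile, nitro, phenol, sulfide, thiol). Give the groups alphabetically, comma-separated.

alcohol, aldehyde, alkene, alkyl halide, amine, arene, ester, nitrile, nitro

Taking each segment in turn:
  BrCH2: halogen on an sp³ carbon → alkyl halide.
  C6H4: para-disubstituted benzene ring → arene.
  CH(OCOCH3): pendant –OC(=O)CH3: an acyloxy group → ester.
  CH(COOCH3): pendant –COOCH3: carbonyl C bonded to C and –OCH3 → ester.
  CH(CH2NH2): pendant –CH2NH2: N on sp³ C, no adjacent C=O → amine.
  CH(CHO): pendant –CHO: carbonyl C bonded to C and H → aldehyde.
  CH(CH2OH): pendant –CH2OH on an sp³ backbone C → alcohol.
  CH(CN): pendant –C≡N: nitrile.
  CH(NO2): –NO2 on an sp³ carbon → nitro (the N=O is not a carbonyl).
  CH=CH: C=C double bond → alkene.
  CH=CH2: C=C double bond → alkene.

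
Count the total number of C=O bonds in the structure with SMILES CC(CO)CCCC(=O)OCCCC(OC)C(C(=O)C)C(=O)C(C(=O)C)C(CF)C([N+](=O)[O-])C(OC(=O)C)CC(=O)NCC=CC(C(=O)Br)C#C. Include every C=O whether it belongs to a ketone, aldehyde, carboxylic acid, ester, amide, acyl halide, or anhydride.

7

CH2COOCH2: ester, 1 C=O (running total 1).
CH(COCH3): ketone, 1 C=O (running total 2).
CO: ketone, 1 C=O (running total 3).
CH(COCH3): ketone, 1 C=O (running total 4).
CH(OCOCH3): ester, 1 C=O (running total 5).
CH2CONHCH2: amide, 1 C=O (running total 6).
CH(COBr): acyl halide, 1 C=O (running total 7).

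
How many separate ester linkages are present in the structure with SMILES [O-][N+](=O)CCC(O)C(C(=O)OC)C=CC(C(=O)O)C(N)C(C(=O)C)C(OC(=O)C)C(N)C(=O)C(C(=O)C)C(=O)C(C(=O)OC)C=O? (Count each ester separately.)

Working along the chain:
  O2NCH2: –NO2 on carbon → nitro group.
  CH(OH): –OH on an sp³ carbon → alcohol (secondary).
  CH(COOCH3): pendant –COOCH3: carbonyl C bonded to C and –OCH3 → ester.
  CH=CH: C=C double bond → alkene.
  CH(COOH): pendant –COOH: carbonyl C bonded to C and –OH → carboxylic acid.
  CH(NH2): –NH2 on an sp³ carbon with no adjacent C=O → amine.
  CH(COCH3): pendant –COCH3: carbonyl C bonded to two carbons → ketone.
  CH(OCOCH3): pendant –OC(=O)CH3: an acyloxy group → ester.
  CH(NH2): –NH2 on an sp³ carbon with no adjacent C=O → amine.
  CO: –C(=O)– with carbon on both sides → ketone.
  CH(COCH3): pendant –COCH3: carbonyl C bonded to two carbons → ketone.
  CO: –C(=O)– with carbon on both sides → ketone.
  CH(COOCH3): pendant –COOCH3: carbonyl C bonded to C and –OCH3 → ester.
  CHO: terminal –CHO: carbonyl C bonded to H and C → aldehyde.
Ester appears at: CH(COOCH3), CH(OCOCH3), CH(COOCH3) → 3.

3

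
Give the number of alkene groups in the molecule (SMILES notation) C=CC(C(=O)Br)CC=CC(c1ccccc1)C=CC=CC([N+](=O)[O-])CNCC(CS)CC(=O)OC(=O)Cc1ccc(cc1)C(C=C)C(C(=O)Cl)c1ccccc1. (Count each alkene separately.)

5

Taking each segment in turn:
  CH2=CH: C=C double bond → alkene.
  CH(COBr): pendant –C(=O)X: carbonyl C bonded to C and halogen → acyl halide.
  CH=CH: C=C double bond → alkene.
  CH(C6H5): pendant –C6H5: benzene ring → arene.
  CH=CH: C=C double bond → alkene.
  CH=CH: C=C double bond → alkene.
  CH(NO2): –NO2 on an sp³ carbon → nitro (the N=O is not a carbonyl).
  CH2NHCH2: C–N–C with sp³ carbons and no adjacent C=O → amine (secondary).
  CH(CH2SH): pendant –CH2SH → thiol.
  CH2CO-O-COCH2: two acyl groups sharing one oxygen, –C(=O)–O–C(=O)– → anhydride.
  C6H4: para-disubstituted benzene ring → arene.
  CH(CH=CH2): pendant –CH=CH2: C=C double bond → alkene.
  CH(COCl): pendant –C(=O)X: carbonyl C bonded to C and halogen → acyl halide.
  C6H5: –C6H5 phenyl ring → arene.
Alkene appears at: CH2=CH, CH=CH, CH=CH, CH=CH, CH(CH=CH2) → 5.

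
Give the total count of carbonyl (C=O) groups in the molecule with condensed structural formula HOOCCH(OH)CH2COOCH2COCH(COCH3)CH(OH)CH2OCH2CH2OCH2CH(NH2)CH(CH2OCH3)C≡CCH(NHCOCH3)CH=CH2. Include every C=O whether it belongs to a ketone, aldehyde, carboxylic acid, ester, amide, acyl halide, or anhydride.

HOOC: carboxylic acid, 1 C=O (running total 1).
CH2COOCH2: ester, 1 C=O (running total 2).
CO: ketone, 1 C=O (running total 3).
CH(COCH3): ketone, 1 C=O (running total 4).
CH(NHCOCH3): amide, 1 C=O (running total 5).

5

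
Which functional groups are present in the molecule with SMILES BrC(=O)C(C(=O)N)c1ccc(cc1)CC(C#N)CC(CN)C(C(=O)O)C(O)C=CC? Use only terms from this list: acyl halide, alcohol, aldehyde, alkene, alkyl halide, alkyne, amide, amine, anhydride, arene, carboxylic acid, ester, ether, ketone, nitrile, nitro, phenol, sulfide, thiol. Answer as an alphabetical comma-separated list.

Working along the chain:
  BrCO: –C(=O)Br: carbonyl C bonded to C and to a halogen → acyl halide (not alkyl halide).
  CH(CONH2): pendant –CONH2: carbonyl C bonded to C and N → amide.
  C6H4: para-disubstituted benzene ring → arene.
  CH(CN): pendant –C≡N: nitrile.
  CH(CH2NH2): pendant –CH2NH2: N on sp³ C, no adjacent C=O → amine.
  CH(COOH): pendant –COOH: carbonyl C bonded to C and –OH → carboxylic acid.
  CH(OH): –OH on an sp³ carbon → alcohol (secondary).
  CH=CH: C=C double bond → alkene.

acyl halide, alcohol, alkene, amide, amine, arene, carboxylic acid, nitrile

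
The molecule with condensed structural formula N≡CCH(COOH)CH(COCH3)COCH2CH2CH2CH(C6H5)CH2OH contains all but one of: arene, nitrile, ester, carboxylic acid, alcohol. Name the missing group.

alcohol: present (CH2OH — –OH on an sp³ carbon → alcohol).
arene: present (CH(C6H5) — pendant –C6H5: benzene ring → arene).
nitrile: present (N≡C — N≡C–: carbon triple-bonded to nitrogen → nitrile).
carboxylic acid: present (CH(COOH) — pendant –COOH: carbonyl C bonded to C and –OH → carboxylic acid).
ester: no segment matches this pattern.

ester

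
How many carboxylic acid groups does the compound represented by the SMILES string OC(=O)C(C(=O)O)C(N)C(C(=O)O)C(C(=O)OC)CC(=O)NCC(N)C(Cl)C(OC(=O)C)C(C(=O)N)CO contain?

Working along the chain:
  HOOC: –COOH: carbonyl C bonded to –OH and C → carboxylic acid (the –OH is not a separate alcohol).
  CH(COOH): pendant –COOH: carbonyl C bonded to C and –OH → carboxylic acid.
  CH(NH2): –NH2 on an sp³ carbon with no adjacent C=O → amine.
  CH(COOH): pendant –COOH: carbonyl C bonded to C and –OH → carboxylic acid.
  CH(COOCH3): pendant –COOCH3: carbonyl C bonded to C and –OCH3 → ester.
  CH2CONHCH2: –C(=O)–N– linkage → amide (the N is not an amine).
  CH(NH2): –NH2 on an sp³ carbon with no adjacent C=O → amine.
  CH(Cl): halogen on an sp³ carbon → alkyl halide.
  CH(OCOCH3): pendant –OC(=O)CH3: an acyloxy group → ester.
  CH(CONH2): pendant –CONH2: carbonyl C bonded to C and N → amide.
  CH2OH: –OH on an sp³ carbon → alcohol.
Carboxylic acid appears at: HOOC, CH(COOH), CH(COOH) → 3.

3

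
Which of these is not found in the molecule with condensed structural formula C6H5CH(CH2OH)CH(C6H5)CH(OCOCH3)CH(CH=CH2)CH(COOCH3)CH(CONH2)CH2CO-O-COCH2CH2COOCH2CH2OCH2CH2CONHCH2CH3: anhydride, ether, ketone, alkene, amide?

amide: present (CH(CONH2) — pendant –CONH2: carbonyl C bonded to C and N → amide).
alkene: present (CH(CH=CH2) — pendant –CH=CH2: C=C double bond → alkene).
anhydride: present (CH2CO-O-COCH2 — two acyl groups sharing one oxygen, –C(=O)–O–C(=O)– → anhydride).
ether: present (CH2OCH2 — C–O–C with sp³ carbons on both sides and no adjacent C=O → ether).
ketone: absent. In each of CH(OCOCH3), CH(COOCH3) and CH2COOCH2, the C=O is bonded to an –O–C group, which defines an ester, not a ketone. In each of CH(CONH2) and CH2CONHCH2, the C=O is bonded to nitrogen, which defines an amide, not a ketone. In CH2CO-O-COCH2, the two C=O groups share a bridging oxygen, which is an anhydride linkage, not a ketone.

ketone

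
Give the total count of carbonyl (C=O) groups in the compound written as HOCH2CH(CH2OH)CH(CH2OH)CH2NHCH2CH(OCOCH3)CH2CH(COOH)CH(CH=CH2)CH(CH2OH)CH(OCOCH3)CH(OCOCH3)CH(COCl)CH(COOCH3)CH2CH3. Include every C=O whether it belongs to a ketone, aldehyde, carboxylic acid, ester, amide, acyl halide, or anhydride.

6

CH(OCOCH3): ester, 1 C=O (running total 1).
CH(COOH): carboxylic acid, 1 C=O (running total 2).
CH(OCOCH3): ester, 1 C=O (running total 3).
CH(OCOCH3): ester, 1 C=O (running total 4).
CH(COCl): acyl halide, 1 C=O (running total 5).
CH(COOCH3): ester, 1 C=O (running total 6).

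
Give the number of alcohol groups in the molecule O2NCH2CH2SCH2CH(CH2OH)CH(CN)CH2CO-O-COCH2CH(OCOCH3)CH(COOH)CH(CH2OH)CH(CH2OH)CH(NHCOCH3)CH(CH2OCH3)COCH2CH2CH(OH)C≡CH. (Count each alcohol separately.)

–NO2 on carbon → nitro group.
C–S–C linkage → sulfide (thioether).
pendant –CH2OH on an sp³ backbone C → alcohol.
pendant –C≡N: nitrile.
two acyl groups sharing one oxygen, –C(=O)–O–C(=O)– → anhydride.
pendant –OC(=O)CH3: an acyloxy group → ester.
pendant –COOH: carbonyl C bonded to C and –OH → carboxylic acid.
pendant –CH2OH on an sp³ backbone C → alcohol.
pendant –CH2OH on an sp³ backbone C → alcohol.
pendant –NHC(=O)CH3: N bonded to a carbonyl → amide (not amine).
pendant –CH2OCH3: C–O–C linkage → ether.
–C(=O)– with carbon on both sides → ketone.
–OH on an sp³ carbon → alcohol (secondary).
C≡C triple bond → alkyne.
Alcohol appears at: CH(CH2OH), CH(CH2OH), CH(CH2OH), CH(OH) → 4.

4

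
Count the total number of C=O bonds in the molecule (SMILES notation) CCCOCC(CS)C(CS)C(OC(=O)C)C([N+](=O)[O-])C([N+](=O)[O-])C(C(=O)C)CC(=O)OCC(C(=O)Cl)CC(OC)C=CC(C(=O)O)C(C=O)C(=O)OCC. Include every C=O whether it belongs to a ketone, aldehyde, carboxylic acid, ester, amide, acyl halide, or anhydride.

7

CH(OCOCH3): ester, 1 C=O (running total 1).
CH(COCH3): ketone, 1 C=O (running total 2).
CH2COOCH2: ester, 1 C=O (running total 3).
CH(COCl): acyl halide, 1 C=O (running total 4).
CH(COOH): carboxylic acid, 1 C=O (running total 5).
CH(CHO): aldehyde, 1 C=O (running total 6).
COOCH2CH3: ester, 1 C=O (running total 7).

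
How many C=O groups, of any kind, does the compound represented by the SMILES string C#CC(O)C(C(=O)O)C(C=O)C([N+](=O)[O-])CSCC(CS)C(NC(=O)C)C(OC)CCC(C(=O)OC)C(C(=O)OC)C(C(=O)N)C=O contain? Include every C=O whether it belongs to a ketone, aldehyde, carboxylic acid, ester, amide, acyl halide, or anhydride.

7

CH(COOH): carboxylic acid, 1 C=O (running total 1).
CH(CHO): aldehyde, 1 C=O (running total 2).
CH(NHCOCH3): amide, 1 C=O (running total 3).
CH(COOCH3): ester, 1 C=O (running total 4).
CH(COOCH3): ester, 1 C=O (running total 5).
CH(CONH2): amide, 1 C=O (running total 6).
CHO: aldehyde, 1 C=O (running total 7).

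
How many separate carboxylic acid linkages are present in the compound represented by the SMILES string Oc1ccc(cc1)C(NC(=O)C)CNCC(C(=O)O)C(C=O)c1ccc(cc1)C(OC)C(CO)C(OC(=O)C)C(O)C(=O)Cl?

Reading the structure from left to right:
  HOC6H4: –OH attached directly to an aromatic ring → phenol (not alcohol); the ring itself is an arene.
  CH(NHCOCH3): pendant –NHC(=O)CH3: N bonded to a carbonyl → amide (not amine).
  CH2NHCH2: C–N–C with sp³ carbons and no adjacent C=O → amine (secondary).
  CH(COOH): pendant –COOH: carbonyl C bonded to C and –OH → carboxylic acid.
  CH(CHO): pendant –CHO: carbonyl C bonded to C and H → aldehyde.
  C6H4: para-disubstituted benzene ring → arene.
  CH(OCH3): pendant –OCH3: C–O–C with sp³ C, no adjacent C=O → ether.
  CH(CH2OH): pendant –CH2OH on an sp³ backbone C → alcohol.
  CH(OCOCH3): pendant –OC(=O)CH3: an acyloxy group → ester.
  CH(OH): –OH on an sp³ carbon → alcohol (secondary).
  COCl: –C(=O)Cl: carbonyl C bonded to C and to a halogen → acyl halide (not alkyl halide).
Carboxylic acid appears at: CH(COOH) → 1.

1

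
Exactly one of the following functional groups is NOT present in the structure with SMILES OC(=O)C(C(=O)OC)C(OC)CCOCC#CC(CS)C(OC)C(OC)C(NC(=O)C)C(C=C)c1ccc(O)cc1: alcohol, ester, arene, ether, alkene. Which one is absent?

alcohol

arene: present (C6H4OH — –OH attached directly to an aromatic ring → phenol (not alcohol); the ring itself is an arene).
ether: present (CH(OCH3) — pendant –OCH3: C–O–C with sp³ C, no adjacent C=O → ether).
ester: present (CH(COOCH3) — pendant –COOCH3: carbonyl C bonded to C and –OCH3 → ester).
alkene: present (CH(CH=CH2) — pendant –CH=CH2: C=C double bond → alkene).
alcohol: absent. In HOOC, the –OH sits on a carbonyl carbon, making it part of a carboxylic acid, not an alcohol. In C6H4OH, the –OH is on an aromatic ring carbon; that is a phenol, not an alcohol.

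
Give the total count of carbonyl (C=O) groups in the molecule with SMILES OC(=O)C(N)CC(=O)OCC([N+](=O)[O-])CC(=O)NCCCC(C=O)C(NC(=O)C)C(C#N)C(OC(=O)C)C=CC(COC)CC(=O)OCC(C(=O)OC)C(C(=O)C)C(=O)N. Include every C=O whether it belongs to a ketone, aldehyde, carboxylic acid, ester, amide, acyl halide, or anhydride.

HOOC: carboxylic acid, 1 C=O (running total 1).
CH2COOCH2: ester, 1 C=O (running total 2).
CH2CONHCH2: amide, 1 C=O (running total 3).
CH(CHO): aldehyde, 1 C=O (running total 4).
CH(NHCOCH3): amide, 1 C=O (running total 5).
CH(OCOCH3): ester, 1 C=O (running total 6).
CH2COOCH2: ester, 1 C=O (running total 7).
CH(COOCH3): ester, 1 C=O (running total 8).
CH(COCH3): ketone, 1 C=O (running total 9).
CONH2: amide, 1 C=O (running total 10).

10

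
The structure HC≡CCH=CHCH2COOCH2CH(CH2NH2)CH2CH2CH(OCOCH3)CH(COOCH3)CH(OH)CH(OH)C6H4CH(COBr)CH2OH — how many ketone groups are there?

0

Taking each segment in turn:
  HC≡C: C≡C triple bond → alkyne.
  CH=CH: C=C double bond → alkene.
  CH2COOCH2: –C(=O)–O–C with C on the carbonyl side → ester.
  CH(CH2NH2): pendant –CH2NH2: N on sp³ C, no adjacent C=O → amine.
  CH(OCOCH3): pendant –OC(=O)CH3: an acyloxy group → ester.
  CH(COOCH3): pendant –COOCH3: carbonyl C bonded to C and –OCH3 → ester.
  CH(OH): –OH on an sp³ carbon → alcohol (secondary).
  CH(OH): –OH on an sp³ carbon → alcohol (secondary).
  C6H4: para-disubstituted benzene ring → arene.
  CH(COBr): pendant –C(=O)X: carbonyl C bonded to C and halogen → acyl halide.
  CH2OH: –OH on an sp³ carbon → alcohol.
No segment is a ketone: CH2COOCH2 is ester, not ketone; CH(OCOCH3) is ester, not ketone; CH(COOCH3) is ester, not ketone. → 0.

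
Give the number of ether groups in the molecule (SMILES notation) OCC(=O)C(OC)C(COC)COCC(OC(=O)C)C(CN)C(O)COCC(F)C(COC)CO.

5

Taking each segment in turn:
  HOCH2: HO– on an sp³ carbon → alcohol.
  CO: –C(=O)– with carbon on both sides → ketone.
  CH(OCH3): pendant –OCH3: C–O–C with sp³ C, no adjacent C=O → ether.
  CH(CH2OCH3): pendant –CH2OCH3: C–O–C linkage → ether.
  CH2OCH2: C–O–C with sp³ carbons on both sides and no adjacent C=O → ether.
  CH(OCOCH3): pendant –OC(=O)CH3: an acyloxy group → ester.
  CH(CH2NH2): pendant –CH2NH2: N on sp³ C, no adjacent C=O → amine.
  CH(OH): –OH on an sp³ carbon → alcohol (secondary).
  CH2OCH2: C–O–C with sp³ carbons on both sides and no adjacent C=O → ether.
  CH(F): halogen on an sp³ carbon → alkyl halide.
  CH(CH2OCH3): pendant –CH2OCH3: C–O–C linkage → ether.
  CH2OH: –OH on an sp³ carbon → alcohol.
Ether appears at: CH(OCH3), CH(CH2OCH3), CH2OCH2, CH2OCH2, CH(CH2OCH3) → 5.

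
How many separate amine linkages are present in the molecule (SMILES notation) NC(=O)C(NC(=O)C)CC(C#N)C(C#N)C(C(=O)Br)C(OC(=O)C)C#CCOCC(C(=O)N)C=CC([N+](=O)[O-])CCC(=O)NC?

–C(=O)NH2: carbonyl C bonded to C and to N → amide (the N is not a separate amine).
pendant –NHC(=O)CH3: N bonded to a carbonyl → amide (not amine).
pendant –C≡N: nitrile.
pendant –C≡N: nitrile.
pendant –C(=O)X: carbonyl C bonded to C and halogen → acyl halide.
pendant –OC(=O)CH3: an acyloxy group → ester.
C≡C triple bond → alkyne.
C–O–C with sp³ carbons on both sides and no adjacent C=O → ether.
pendant –CONH2: carbonyl C bonded to C and N → amide.
C=C double bond → alkene.
–NO2 on an sp³ carbon → nitro (the N=O is not a carbonyl).
–C(=O)NHCH3: carbonyl C bonded to C and to N → amide (the N is not an amine).
No segment is a amine: H2NCO is amide, not amine; CH(NHCOCH3) is amide, not amine; CH(CN) is nitrile, not amine. → 0.

0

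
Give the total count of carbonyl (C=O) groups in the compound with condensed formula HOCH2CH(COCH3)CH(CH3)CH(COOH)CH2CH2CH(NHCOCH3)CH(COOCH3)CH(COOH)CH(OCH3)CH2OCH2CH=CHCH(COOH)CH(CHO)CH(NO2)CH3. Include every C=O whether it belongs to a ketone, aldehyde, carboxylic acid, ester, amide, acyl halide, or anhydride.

7

CH(COCH3): ketone, 1 C=O (running total 1).
CH(COOH): carboxylic acid, 1 C=O (running total 2).
CH(NHCOCH3): amide, 1 C=O (running total 3).
CH(COOCH3): ester, 1 C=O (running total 4).
CH(COOH): carboxylic acid, 1 C=O (running total 5).
CH(COOH): carboxylic acid, 1 C=O (running total 6).
CH(CHO): aldehyde, 1 C=O (running total 7).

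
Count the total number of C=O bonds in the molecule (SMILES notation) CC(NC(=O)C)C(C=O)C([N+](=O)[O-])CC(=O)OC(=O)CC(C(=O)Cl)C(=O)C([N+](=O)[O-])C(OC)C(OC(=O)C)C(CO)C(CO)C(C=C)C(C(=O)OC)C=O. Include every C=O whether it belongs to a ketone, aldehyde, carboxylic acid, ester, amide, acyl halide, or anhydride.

CH(NHCOCH3): amide, 1 C=O (running total 1).
CH(CHO): aldehyde, 1 C=O (running total 2).
CH2CO-O-COCH2: anhydride, 2 C=O (running total 4).
CH(COCl): acyl halide, 1 C=O (running total 5).
CO: ketone, 1 C=O (running total 6).
CH(OCOCH3): ester, 1 C=O (running total 7).
CH(COOCH3): ester, 1 C=O (running total 8).
CHO: aldehyde, 1 C=O (running total 9).

9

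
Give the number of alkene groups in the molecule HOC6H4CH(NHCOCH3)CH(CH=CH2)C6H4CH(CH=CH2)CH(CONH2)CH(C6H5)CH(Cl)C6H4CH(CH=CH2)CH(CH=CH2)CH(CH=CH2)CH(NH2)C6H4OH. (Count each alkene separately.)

5

Working along the chain:
  HOC6H4: –OH attached directly to an aromatic ring → phenol (not alcohol); the ring itself is an arene.
  CH(NHCOCH3): pendant –NHC(=O)CH3: N bonded to a carbonyl → amide (not amine).
  CH(CH=CH2): pendant –CH=CH2: C=C double bond → alkene.
  C6H4: para-disubstituted benzene ring → arene.
  CH(CH=CH2): pendant –CH=CH2: C=C double bond → alkene.
  CH(CONH2): pendant –CONH2: carbonyl C bonded to C and N → amide.
  CH(C6H5): pendant –C6H5: benzene ring → arene.
  CH(Cl): halogen on an sp³ carbon → alkyl halide.
  C6H4: para-disubstituted benzene ring → arene.
  CH(CH=CH2): pendant –CH=CH2: C=C double bond → alkene.
  CH(CH=CH2): pendant –CH=CH2: C=C double bond → alkene.
  CH(CH=CH2): pendant –CH=CH2: C=C double bond → alkene.
  CH(NH2): –NH2 on an sp³ carbon with no adjacent C=O → amine.
  C6H4OH: –OH attached directly to an aromatic ring → phenol (not alcohol); the ring itself is an arene.
Alkene appears at: CH(CH=CH2), CH(CH=CH2), CH(CH=CH2), CH(CH=CH2), CH(CH=CH2) → 5.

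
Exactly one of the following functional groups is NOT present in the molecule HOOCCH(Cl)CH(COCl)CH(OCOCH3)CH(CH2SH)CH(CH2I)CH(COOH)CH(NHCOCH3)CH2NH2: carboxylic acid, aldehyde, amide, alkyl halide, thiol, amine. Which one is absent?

thiol: present (CH(CH2SH) — pendant –CH2SH → thiol).
amine: present (CH2NH2 — –NH2 on an sp³ carbon with no adjacent C=O → amine).
carboxylic acid: present (HOOC — –COOH: carbonyl C bonded to –OH and C → carboxylic acid (the –OH is not a separate alcohol)).
alkyl halide: present (CH(Cl) — halogen on an sp³ carbon → alkyl halide).
amide: present (CH(NHCOCH3) — pendant –NHC(=O)CH3: N bonded to a carbonyl → amide (not amine)).
aldehyde: absent. In each of HOOC and CH(COOH), the carbonyl carbon bears –OH, not –H, so it is a carboxylic acid.

aldehyde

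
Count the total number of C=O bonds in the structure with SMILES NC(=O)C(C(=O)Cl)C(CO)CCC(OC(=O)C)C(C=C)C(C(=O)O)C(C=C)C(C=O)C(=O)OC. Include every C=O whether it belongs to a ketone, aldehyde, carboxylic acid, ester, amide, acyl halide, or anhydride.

H2NCO: amide, 1 C=O (running total 1).
CH(COCl): acyl halide, 1 C=O (running total 2).
CH(OCOCH3): ester, 1 C=O (running total 3).
CH(COOH): carboxylic acid, 1 C=O (running total 4).
CH(CHO): aldehyde, 1 C=O (running total 5).
COOCH3: ester, 1 C=O (running total 6).

6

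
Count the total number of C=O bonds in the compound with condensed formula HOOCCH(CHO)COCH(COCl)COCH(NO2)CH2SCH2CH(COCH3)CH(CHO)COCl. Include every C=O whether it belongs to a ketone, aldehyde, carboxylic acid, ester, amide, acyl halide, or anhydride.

8

HOOC: carboxylic acid, 1 C=O (running total 1).
CH(CHO): aldehyde, 1 C=O (running total 2).
CO: ketone, 1 C=O (running total 3).
CH(COCl): acyl halide, 1 C=O (running total 4).
CO: ketone, 1 C=O (running total 5).
CH(COCH3): ketone, 1 C=O (running total 6).
CH(CHO): aldehyde, 1 C=O (running total 7).
COCl: acyl halide, 1 C=O (running total 8).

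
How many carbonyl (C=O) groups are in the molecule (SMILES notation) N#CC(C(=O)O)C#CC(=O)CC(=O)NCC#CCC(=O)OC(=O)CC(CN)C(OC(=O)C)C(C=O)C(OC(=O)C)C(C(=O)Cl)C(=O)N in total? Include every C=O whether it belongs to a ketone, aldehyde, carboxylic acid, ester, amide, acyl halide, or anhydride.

CH(COOH): carboxylic acid, 1 C=O (running total 1).
CO: ketone, 1 C=O (running total 2).
CH2CONHCH2: amide, 1 C=O (running total 3).
CH2CO-O-COCH2: anhydride, 2 C=O (running total 5).
CH(OCOCH3): ester, 1 C=O (running total 6).
CH(CHO): aldehyde, 1 C=O (running total 7).
CH(OCOCH3): ester, 1 C=O (running total 8).
CH(COCl): acyl halide, 1 C=O (running total 9).
CONH2: amide, 1 C=O (running total 10).

10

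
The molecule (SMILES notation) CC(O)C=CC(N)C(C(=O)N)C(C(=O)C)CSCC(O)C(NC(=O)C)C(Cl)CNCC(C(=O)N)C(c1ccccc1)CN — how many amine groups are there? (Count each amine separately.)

3

Reading the structure from left to right:
  CH(OH): –OH on an sp³ carbon → alcohol (secondary).
  CH=CH: C=C double bond → alkene.
  CH(NH2): –NH2 on an sp³ carbon with no adjacent C=O → amine.
  CH(CONH2): pendant –CONH2: carbonyl C bonded to C and N → amide.
  CH(COCH3): pendant –COCH3: carbonyl C bonded to two carbons → ketone.
  CH2SCH2: C–S–C linkage → sulfide (thioether).
  CH(OH): –OH on an sp³ carbon → alcohol (secondary).
  CH(NHCOCH3): pendant –NHC(=O)CH3: N bonded to a carbonyl → amide (not amine).
  CH(Cl): halogen on an sp³ carbon → alkyl halide.
  CH2NHCH2: C–N–C with sp³ carbons and no adjacent C=O → amine (secondary).
  CH(CONH2): pendant –CONH2: carbonyl C bonded to C and N → amide.
  CH(C6H5): pendant –C6H5: benzene ring → arene.
  CH2NH2: –NH2 on an sp³ carbon with no adjacent C=O → amine.
Amine appears at: CH(NH2), CH2NHCH2, CH2NH2 → 3.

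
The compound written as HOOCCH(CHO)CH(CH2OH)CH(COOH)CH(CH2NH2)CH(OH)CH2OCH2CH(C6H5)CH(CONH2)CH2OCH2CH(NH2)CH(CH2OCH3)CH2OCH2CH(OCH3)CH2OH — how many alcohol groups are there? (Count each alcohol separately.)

3

Reading the structure from left to right:
  HOOC: –COOH: carbonyl C bonded to –OH and C → carboxylic acid (the –OH is not a separate alcohol).
  CH(CHO): pendant –CHO: carbonyl C bonded to C and H → aldehyde.
  CH(CH2OH): pendant –CH2OH on an sp³ backbone C → alcohol.
  CH(COOH): pendant –COOH: carbonyl C bonded to C and –OH → carboxylic acid.
  CH(CH2NH2): pendant –CH2NH2: N on sp³ C, no adjacent C=O → amine.
  CH(OH): –OH on an sp³ carbon → alcohol (secondary).
  CH2OCH2: C–O–C with sp³ carbons on both sides and no adjacent C=O → ether.
  CH(C6H5): pendant –C6H5: benzene ring → arene.
  CH(CONH2): pendant –CONH2: carbonyl C bonded to C and N → amide.
  CH2OCH2: C–O–C with sp³ carbons on both sides and no adjacent C=O → ether.
  CH(NH2): –NH2 on an sp³ carbon with no adjacent C=O → amine.
  CH(CH2OCH3): pendant –CH2OCH3: C–O–C linkage → ether.
  CH2OCH2: C–O–C with sp³ carbons on both sides and no adjacent C=O → ether.
  CH(OCH3): pendant –OCH3: C–O–C with sp³ C, no adjacent C=O → ether.
  CH2OH: –OH on an sp³ carbon → alcohol.
Alcohol appears at: CH(CH2OH), CH(OH), CH2OH → 3.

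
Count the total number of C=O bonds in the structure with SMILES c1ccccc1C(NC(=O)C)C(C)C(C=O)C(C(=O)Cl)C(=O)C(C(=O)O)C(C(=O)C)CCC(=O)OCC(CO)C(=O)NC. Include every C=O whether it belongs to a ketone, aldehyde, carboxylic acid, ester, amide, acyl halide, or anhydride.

CH(NHCOCH3): amide, 1 C=O (running total 1).
CH(CHO): aldehyde, 1 C=O (running total 2).
CH(COCl): acyl halide, 1 C=O (running total 3).
CO: ketone, 1 C=O (running total 4).
CH(COOH): carboxylic acid, 1 C=O (running total 5).
CH(COCH3): ketone, 1 C=O (running total 6).
CH2COOCH2: ester, 1 C=O (running total 7).
CONHCH3: amide, 1 C=O (running total 8).

8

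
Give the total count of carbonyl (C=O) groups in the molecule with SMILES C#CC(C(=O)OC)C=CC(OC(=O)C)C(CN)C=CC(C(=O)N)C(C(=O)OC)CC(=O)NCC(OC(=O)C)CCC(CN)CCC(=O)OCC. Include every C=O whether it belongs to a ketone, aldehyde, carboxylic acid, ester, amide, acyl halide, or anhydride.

7

CH(COOCH3): ester, 1 C=O (running total 1).
CH(OCOCH3): ester, 1 C=O (running total 2).
CH(CONH2): amide, 1 C=O (running total 3).
CH(COOCH3): ester, 1 C=O (running total 4).
CH2CONHCH2: amide, 1 C=O (running total 5).
CH(OCOCH3): ester, 1 C=O (running total 6).
COOCH2CH3: ester, 1 C=O (running total 7).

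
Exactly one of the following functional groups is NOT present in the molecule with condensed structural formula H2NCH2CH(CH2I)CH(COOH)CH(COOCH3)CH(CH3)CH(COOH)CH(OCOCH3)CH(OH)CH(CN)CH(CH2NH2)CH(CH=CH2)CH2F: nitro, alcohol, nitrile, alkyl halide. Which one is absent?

nitro

nitrile: present (CH(CN) — pendant –C≡N: nitrile).
alkyl halide: present (CH(CH2I) — pendant –CH2X: halogen on sp³ carbon → alkyl halide).
alcohol: present (CH(OH) — –OH on an sp³ carbon → alcohol (secondary)).
nitro: no segment matches this pattern.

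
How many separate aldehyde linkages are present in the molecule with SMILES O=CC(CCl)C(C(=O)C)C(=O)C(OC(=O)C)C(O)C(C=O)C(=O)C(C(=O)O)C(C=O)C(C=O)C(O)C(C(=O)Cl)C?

Reading the structure from left to right:
  OHC: terminal –CHO: carbonyl C bonded to H and C → aldehyde.
  CH(CH2Cl): pendant –CH2X: halogen on sp³ carbon → alkyl halide.
  CH(COCH3): pendant –COCH3: carbonyl C bonded to two carbons → ketone.
  CO: –C(=O)– with carbon on both sides → ketone.
  CH(OCOCH3): pendant –OC(=O)CH3: an acyloxy group → ester.
  CH(OH): –OH on an sp³ carbon → alcohol (secondary).
  CH(CHO): pendant –CHO: carbonyl C bonded to C and H → aldehyde.
  CO: –C(=O)– with carbon on both sides → ketone.
  CH(COOH): pendant –COOH: carbonyl C bonded to C and –OH → carboxylic acid.
  CH(CHO): pendant –CHO: carbonyl C bonded to C and H → aldehyde.
  CH(CHO): pendant –CHO: carbonyl C bonded to C and H → aldehyde.
  CH(OH): –OH on an sp³ carbon → alcohol (secondary).
  CH(COCl): pendant –C(=O)X: carbonyl C bonded to C and halogen → acyl halide.
Aldehyde appears at: OHC, CH(CHO), CH(CHO), CH(CHO) → 4.

4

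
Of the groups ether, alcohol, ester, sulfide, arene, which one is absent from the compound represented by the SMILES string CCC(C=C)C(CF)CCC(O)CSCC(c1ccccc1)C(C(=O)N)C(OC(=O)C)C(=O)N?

ether

alcohol: present (CH(OH) — –OH on an sp³ carbon → alcohol (secondary)).
arene: present (CH(C6H5) — pendant –C6H5: benzene ring → arene).
sulfide: present (CH2SCH2 — C–S–C linkage → sulfide (thioether)).
ester: present (CH(OCOCH3) — pendant –OC(=O)CH3: an acyloxy group → ester).
ether: absent. In CH(OCOCH3), the C–O–C oxygen is adjacent to a C=O, so it belongs to an ester, not an ether.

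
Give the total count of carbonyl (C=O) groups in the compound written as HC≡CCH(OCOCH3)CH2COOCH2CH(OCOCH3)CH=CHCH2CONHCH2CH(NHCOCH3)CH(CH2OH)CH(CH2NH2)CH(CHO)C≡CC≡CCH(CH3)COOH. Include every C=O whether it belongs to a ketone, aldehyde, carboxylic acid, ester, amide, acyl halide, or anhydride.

7

CH(OCOCH3): ester, 1 C=O (running total 1).
CH2COOCH2: ester, 1 C=O (running total 2).
CH(OCOCH3): ester, 1 C=O (running total 3).
CH2CONHCH2: amide, 1 C=O (running total 4).
CH(NHCOCH3): amide, 1 C=O (running total 5).
CH(CHO): aldehyde, 1 C=O (running total 6).
COOH: carboxylic acid, 1 C=O (running total 7).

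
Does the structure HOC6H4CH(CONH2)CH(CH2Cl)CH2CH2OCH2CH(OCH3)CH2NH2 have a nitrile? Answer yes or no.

Reading the structure from left to right:
  HOC6H4: –OH attached directly to an aromatic ring → phenol (not alcohol); the ring itself is an arene.
  CH(CONH2): pendant –CONH2: carbonyl C bonded to C and N → amide.
  CH(CH2Cl): pendant –CH2X: halogen on sp³ carbon → alkyl halide.
  CH2OCH2: C–O–C with sp³ carbons on both sides and no adjacent C=O → ether.
  CH(OCH3): pendant –OCH3: C–O–C with sp³ C, no adjacent C=O → ether.
  CH2NH2: –NH2 on an sp³ carbon with no adjacent C=O → amine.
The groups actually present are: alkyl halide, amide, amine, arene, ether, phenol.

no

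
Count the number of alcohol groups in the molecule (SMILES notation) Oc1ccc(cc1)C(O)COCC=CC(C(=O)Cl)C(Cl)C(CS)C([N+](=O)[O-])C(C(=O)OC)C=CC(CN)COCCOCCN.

1

Working along the chain:
  HOC6H4: –OH attached directly to an aromatic ring → phenol (not alcohol); the ring itself is an arene.
  CH(OH): –OH on an sp³ carbon → alcohol (secondary).
  CH2OCH2: C–O–C with sp³ carbons on both sides and no adjacent C=O → ether.
  CH=CH: C=C double bond → alkene.
  CH(COCl): pendant –C(=O)X: carbonyl C bonded to C and halogen → acyl halide.
  CH(Cl): halogen on an sp³ carbon → alkyl halide.
  CH(CH2SH): pendant –CH2SH → thiol.
  CH(NO2): –NO2 on an sp³ carbon → nitro (the N=O is not a carbonyl).
  CH(COOCH3): pendant –COOCH3: carbonyl C bonded to C and –OCH3 → ester.
  CH=CH: C=C double bond → alkene.
  CH(CH2NH2): pendant –CH2NH2: N on sp³ C, no adjacent C=O → amine.
  CH2OCH2: C–O–C with sp³ carbons on both sides and no adjacent C=O → ether.
  CH2OCH2: C–O–C with sp³ carbons on both sides and no adjacent C=O → ether.
  CH2NH2: –NH2 on an sp³ carbon with no adjacent C=O → amine.
Alcohol appears at: CH(OH) → 1.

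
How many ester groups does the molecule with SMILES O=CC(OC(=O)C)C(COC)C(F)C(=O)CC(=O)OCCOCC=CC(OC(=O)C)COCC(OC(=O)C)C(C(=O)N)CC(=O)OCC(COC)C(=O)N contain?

5

terminal –CHO: carbonyl C bonded to H and C → aldehyde.
pendant –OC(=O)CH3: an acyloxy group → ester.
pendant –CH2OCH3: C–O–C linkage → ether.
halogen on an sp³ carbon → alkyl halide.
–C(=O)– with carbon on both sides → ketone.
–C(=O)–O–C with C on the carbonyl side → ester.
C–O–C with sp³ carbons on both sides and no adjacent C=O → ether.
C=C double bond → alkene.
pendant –OC(=O)CH3: an acyloxy group → ester.
C–O–C with sp³ carbons on both sides and no adjacent C=O → ether.
pendant –OC(=O)CH3: an acyloxy group → ester.
pendant –CONH2: carbonyl C bonded to C and N → amide.
–C(=O)–O–C with C on the carbonyl side → ester.
pendant –CH2OCH3: C–O–C linkage → ether.
–C(=O)NH2: carbonyl C bonded to C and to N → amide (the N is not a separate amine).
Ester appears at: CH(OCOCH3), CH2COOCH2, CH(OCOCH3), CH(OCOCH3), CH2COOCH2 → 5.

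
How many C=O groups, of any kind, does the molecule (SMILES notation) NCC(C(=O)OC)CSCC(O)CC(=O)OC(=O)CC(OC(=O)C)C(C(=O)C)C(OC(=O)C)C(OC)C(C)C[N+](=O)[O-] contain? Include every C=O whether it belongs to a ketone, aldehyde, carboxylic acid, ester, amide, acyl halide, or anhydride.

CH(COOCH3): ester, 1 C=O (running total 1).
CH2CO-O-COCH2: anhydride, 2 C=O (running total 3).
CH(OCOCH3): ester, 1 C=O (running total 4).
CH(COCH3): ketone, 1 C=O (running total 5).
CH(OCOCH3): ester, 1 C=O (running total 6).

6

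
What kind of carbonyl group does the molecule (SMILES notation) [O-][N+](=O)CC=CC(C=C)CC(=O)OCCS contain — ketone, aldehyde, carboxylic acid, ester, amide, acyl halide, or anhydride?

The carbonyl is in the CH2COOCH2 segment: –C(=O)–O–C with C on the carbonyl side → ester.

ester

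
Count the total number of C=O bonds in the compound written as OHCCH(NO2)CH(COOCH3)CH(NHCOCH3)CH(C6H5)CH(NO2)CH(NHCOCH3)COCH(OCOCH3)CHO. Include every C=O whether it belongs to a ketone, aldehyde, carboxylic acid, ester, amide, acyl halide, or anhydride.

OHC: aldehyde, 1 C=O (running total 1).
CH(COOCH3): ester, 1 C=O (running total 2).
CH(NHCOCH3): amide, 1 C=O (running total 3).
CH(NHCOCH3): amide, 1 C=O (running total 4).
CO: ketone, 1 C=O (running total 5).
CH(OCOCH3): ester, 1 C=O (running total 6).
CHO: aldehyde, 1 C=O (running total 7).

7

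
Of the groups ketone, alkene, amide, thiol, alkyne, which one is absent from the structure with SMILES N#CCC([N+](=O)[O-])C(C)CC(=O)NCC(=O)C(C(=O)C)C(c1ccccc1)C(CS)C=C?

alkene: present (CH=CH2 — C=C double bond → alkene).
amide: present (CH2CONHCH2 — –C(=O)–N– linkage → amide (the N is not an amine)).
ketone: present (CO — –C(=O)– with carbon on both sides → ketone).
thiol: present (CH(CH2SH) — pendant –CH2SH → thiol).
alkyne: absent. In N≡C, the triple bond is C≡N, not C≡C, so it is a nitrile.

alkyne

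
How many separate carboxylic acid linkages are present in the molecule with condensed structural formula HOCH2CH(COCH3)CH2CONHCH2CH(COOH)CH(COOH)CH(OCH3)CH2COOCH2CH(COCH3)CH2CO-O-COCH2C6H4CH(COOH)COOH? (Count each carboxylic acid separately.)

4

Working along the chain:
  HOCH2: HO– on an sp³ carbon → alcohol.
  CH(COCH3): pendant –COCH3: carbonyl C bonded to two carbons → ketone.
  CH2CONHCH2: –C(=O)–N– linkage → amide (the N is not an amine).
  CH(COOH): pendant –COOH: carbonyl C bonded to C and –OH → carboxylic acid.
  CH(COOH): pendant –COOH: carbonyl C bonded to C and –OH → carboxylic acid.
  CH(OCH3): pendant –OCH3: C–O–C with sp³ C, no adjacent C=O → ether.
  CH2COOCH2: –C(=O)–O–C with C on the carbonyl side → ester.
  CH(COCH3): pendant –COCH3: carbonyl C bonded to two carbons → ketone.
  CH2CO-O-COCH2: two acyl groups sharing one oxygen, –C(=O)–O–C(=O)– → anhydride.
  C6H4: para-disubstituted benzene ring → arene.
  CH(COOH): pendant –COOH: carbonyl C bonded to C and –OH → carboxylic acid.
  COOH: –COOH: carbonyl C bonded to –OH and C → carboxylic acid (the –OH is not a separate alcohol).
Carboxylic acid appears at: CH(COOH), CH(COOH), CH(COOH), COOH → 4.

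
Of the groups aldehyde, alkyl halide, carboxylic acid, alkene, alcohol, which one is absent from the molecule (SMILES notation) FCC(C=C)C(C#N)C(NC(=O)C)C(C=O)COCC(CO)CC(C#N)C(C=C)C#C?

alcohol: present (CH(CH2OH) — pendant –CH2OH on an sp³ backbone C → alcohol).
aldehyde: present (CH(CHO) — pendant –CHO: carbonyl C bonded to C and H → aldehyde).
alkyl halide: present (FCH2 — halogen on an sp³ carbon → alkyl halide).
alkene: present (CH(CH=CH2) — pendant –CH=CH2: C=C double bond → alkene).
carboxylic acid: absent. In CH(NHCOCH3), the carbonyl is bonded to nitrogen, not to –OH; that is an amide.

carboxylic acid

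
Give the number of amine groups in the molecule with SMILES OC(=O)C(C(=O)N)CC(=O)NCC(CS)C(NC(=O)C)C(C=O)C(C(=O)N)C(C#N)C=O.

Reading the structure from left to right:
  HOOC: –COOH: carbonyl C bonded to –OH and C → carboxylic acid (the –OH is not a separate alcohol).
  CH(CONH2): pendant –CONH2: carbonyl C bonded to C and N → amide.
  CH2CONHCH2: –C(=O)–N– linkage → amide (the N is not an amine).
  CH(CH2SH): pendant –CH2SH → thiol.
  CH(NHCOCH3): pendant –NHC(=O)CH3: N bonded to a carbonyl → amide (not amine).
  CH(CHO): pendant –CHO: carbonyl C bonded to C and H → aldehyde.
  CH(CONH2): pendant –CONH2: carbonyl C bonded to C and N → amide.
  CH(CN): pendant –C≡N: nitrile.
  CHO: terminal –CHO: carbonyl C bonded to H and C → aldehyde.
No segment is a amine: CH(CONH2) is amide, not amine; CH2CONHCH2 is amide, not amine; CH(NHCOCH3) is amide, not amine. → 0.

0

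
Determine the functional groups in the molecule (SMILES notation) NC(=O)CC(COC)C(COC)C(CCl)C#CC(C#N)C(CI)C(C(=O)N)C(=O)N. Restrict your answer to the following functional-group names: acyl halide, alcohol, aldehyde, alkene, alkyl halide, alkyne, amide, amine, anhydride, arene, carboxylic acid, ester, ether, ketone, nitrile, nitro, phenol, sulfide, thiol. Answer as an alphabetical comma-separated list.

alkyl halide, alkyne, amide, ether, nitrile

–C(=O)NH2: carbonyl C bonded to C and to N → amide (the N is not a separate amine).
pendant –CH2OCH3: C–O–C linkage → ether.
pendant –CH2OCH3: C–O–C linkage → ether.
pendant –CH2X: halogen on sp³ carbon → alkyl halide.
C≡C triple bond → alkyne.
pendant –C≡N: nitrile.
pendant –CH2X: halogen on sp³ carbon → alkyl halide.
pendant –CONH2: carbonyl C bonded to C and N → amide.
–C(=O)NH2: carbonyl C bonded to C and to N → amide (the N is not a separate amine).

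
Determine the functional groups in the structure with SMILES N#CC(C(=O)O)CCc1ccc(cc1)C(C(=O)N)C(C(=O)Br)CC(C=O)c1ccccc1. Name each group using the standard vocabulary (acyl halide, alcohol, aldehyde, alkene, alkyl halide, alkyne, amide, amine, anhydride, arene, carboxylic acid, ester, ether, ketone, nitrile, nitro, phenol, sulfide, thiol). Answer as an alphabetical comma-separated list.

N≡C–: carbon triple-bonded to nitrogen → nitrile.
pendant –COOH: carbonyl C bonded to C and –OH → carboxylic acid.
para-disubstituted benzene ring → arene.
pendant –CONH2: carbonyl C bonded to C and N → amide.
pendant –C(=O)X: carbonyl C bonded to C and halogen → acyl halide.
pendant –CHO: carbonyl C bonded to C and H → aldehyde.
–C6H5 phenyl ring → arene.

acyl halide, aldehyde, amide, arene, carboxylic acid, nitrile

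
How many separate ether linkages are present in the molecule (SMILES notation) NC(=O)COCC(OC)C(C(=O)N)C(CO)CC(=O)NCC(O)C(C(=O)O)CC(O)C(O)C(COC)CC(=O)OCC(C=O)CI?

Taking each segment in turn:
  H2NCO: –C(=O)NH2: carbonyl C bonded to C and to N → amide (the N is not a separate amine).
  CH2OCH2: C–O–C with sp³ carbons on both sides and no adjacent C=O → ether.
  CH(OCH3): pendant –OCH3: C–O–C with sp³ C, no adjacent C=O → ether.
  CH(CONH2): pendant –CONH2: carbonyl C bonded to C and N → amide.
  CH(CH2OH): pendant –CH2OH on an sp³ backbone C → alcohol.
  CH2CONHCH2: –C(=O)–N– linkage → amide (the N is not an amine).
  CH(OH): –OH on an sp³ carbon → alcohol (secondary).
  CH(COOH): pendant –COOH: carbonyl C bonded to C and –OH → carboxylic acid.
  CH(OH): –OH on an sp³ carbon → alcohol (secondary).
  CH(OH): –OH on an sp³ carbon → alcohol (secondary).
  CH(CH2OCH3): pendant –CH2OCH3: C–O–C linkage → ether.
  CH2COOCH2: –C(=O)–O–C with C on the carbonyl side → ester.
  CH(CHO): pendant –CHO: carbonyl C bonded to C and H → aldehyde.
  CH2I: halogen on an sp³ carbon → alkyl halide.
Ether appears at: CH2OCH2, CH(OCH3), CH(CH2OCH3) → 3.

3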